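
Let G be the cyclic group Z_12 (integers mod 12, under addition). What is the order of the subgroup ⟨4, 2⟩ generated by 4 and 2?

6

|⟨4⟩| = 3 and |⟨2⟩| = 6, so |H| is a multiple of lcm(3, 6) = 6 and divides |G| = 12.
Closing under the operation: H = {0, 2, 4, 6, 8, 10}, so |H| = 6.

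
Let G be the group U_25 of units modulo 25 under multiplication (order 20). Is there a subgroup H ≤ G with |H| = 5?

Yes

5 | 20. A subgroup of order 5 is {1, 6, 11, 16, 21}.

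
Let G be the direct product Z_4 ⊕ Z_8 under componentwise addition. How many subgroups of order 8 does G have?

7

|G| = 32 and 8 | 32, so subgroups of order 8 are possible by Lagrange.
The subgroups of order 8 are: {(0,0), (0,1), (0,2), (0,3), (0,4), (0,5), (0,6), (0,7)}; {(0,0), (0,2), (0,4), (0,6), (2,0), (2,2), (2,4), (2,6)}; {(0,0), (0,2), (0,4), (0,6), (2,1), (2,3), (2,5), (2,7)}; {(0,0), (0,4), (1,0), (1,4), (2,0), (2,4), (3,0), (3,4)}; … (7 in all).
So G has 7 subgroups of order 8.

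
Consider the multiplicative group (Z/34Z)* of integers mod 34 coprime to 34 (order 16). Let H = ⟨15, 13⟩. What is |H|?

|⟨15⟩| = 8 and |⟨13⟩| = 4, so |H| is a multiple of lcm(8, 4) = 8 and divides |G| = 16.
Closing under the operation: H = {1, 9, 13, 15, 19, 21, 25, 33}, so |H| = 8.

8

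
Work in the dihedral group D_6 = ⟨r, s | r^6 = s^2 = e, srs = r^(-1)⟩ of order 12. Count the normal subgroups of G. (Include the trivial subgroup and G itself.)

7

G has 16 subgroups. Checking conjugation-invariance by order — order 1: 1/1 normal; order 2: 1/7 normal; order 3: 1/1 normal; order 4: 0/3 normal; order 6: 3/3 normal; order 12: 1/1 normal.
Total normal subgroups: 7.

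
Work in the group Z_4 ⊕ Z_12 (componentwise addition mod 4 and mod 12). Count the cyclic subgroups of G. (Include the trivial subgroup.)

20

Each element a generates a cyclic subgroup ⟨a⟩; distinct elements may generate the same one (a cyclic group of order d has φ(d) generators).
Cyclic subgroups by order — order 1: 1; order 2: 3; order 3: 1; order 4: 6; order 6: 3; order 12: 6.
Total: 20.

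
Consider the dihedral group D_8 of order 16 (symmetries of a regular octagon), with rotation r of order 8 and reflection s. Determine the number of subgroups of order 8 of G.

|G| = 16 and 8 | 16, so subgroups of order 8 are possible by Lagrange.
The subgroups of order 8 are: {e, r, r^2, r^3, r^4, r^5, r^6, r^7}; {e, r^2, r^4, r^6, s, r^2s, r^4s, r^6s}; {e, r^2, r^4, r^6, rs, r^3s, r^5s, r^7s}.
So G has 3 subgroups of order 8.

3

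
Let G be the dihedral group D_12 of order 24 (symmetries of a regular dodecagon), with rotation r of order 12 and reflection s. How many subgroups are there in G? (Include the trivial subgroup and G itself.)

|G| = 24, so by Lagrange every subgroup order divides 24. Divisors: 1, 2, 3, 4, 6, 8, 12, 24.
Subgroups by order — order 1: 1; order 2: 13; order 3: 1; order 4: 7; order 6: 5; order 8: 3; order 12: 3; order 24: 1.
Total: 1 + 13 + 1 + 7 + 5 + 3 + 3 + 1 = 34.

34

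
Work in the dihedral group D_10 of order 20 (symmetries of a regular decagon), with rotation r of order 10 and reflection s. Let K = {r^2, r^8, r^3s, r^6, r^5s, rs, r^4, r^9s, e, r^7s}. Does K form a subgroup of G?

|K| = 10 divides |G| = 20, consistent with Lagrange.
K contains the identity, every element's inverse is in K, and K is closed under ·: it is a subgroup.

Yes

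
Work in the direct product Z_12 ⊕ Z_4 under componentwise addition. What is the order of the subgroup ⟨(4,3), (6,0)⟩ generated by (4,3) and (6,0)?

24

|⟨(4,3)⟩| = 12 and |⟨(6,0)⟩| = 2, so |H| is a multiple of lcm(12, 2) = 12 and divides |G| = 48.
Closing under the operation: H = {(0,0), (0,1), (0,2), (0,3), (2,0), (2,1), (2,2), (2,3), (4,0), (4,1), (4,2), (4,3), (6,0), (6,1), (6,2), (6,3), (8,0), (8,1), (8,2), (8,3), (10,0), (10,1), (10,2), (10,3)}, so |H| = 24.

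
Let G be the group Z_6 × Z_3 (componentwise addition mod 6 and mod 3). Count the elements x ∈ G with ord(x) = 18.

0

An element (a,b) has order lcm(ord(a), ord(b)); count pairs with lcm equal to 18.
Enumerating gives 0 such elements.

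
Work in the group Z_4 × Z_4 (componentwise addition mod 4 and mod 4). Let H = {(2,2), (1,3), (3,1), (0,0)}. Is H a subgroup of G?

|H| = 4 divides |G| = 16, consistent with Lagrange.
H contains the identity, every element's inverse is in H, and H is closed under +: it is a subgroup.
In fact H = ⟨(3,1)⟩.

Yes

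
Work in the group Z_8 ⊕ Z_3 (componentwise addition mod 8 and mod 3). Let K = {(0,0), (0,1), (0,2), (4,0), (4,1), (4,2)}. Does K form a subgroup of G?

Yes

|K| = 6 divides |G| = 24, consistent with Lagrange.
K contains the identity, every element's inverse is in K, and K is closed under +: it is a subgroup.
In fact K = ⟨(4,1)⟩.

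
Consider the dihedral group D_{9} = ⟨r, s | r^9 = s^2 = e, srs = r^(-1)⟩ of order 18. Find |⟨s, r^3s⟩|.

6

|⟨s⟩| = 2 and |⟨r^3s⟩| = 2, so |H| is a multiple of lcm(2, 2) = 2 and divides |G| = 18.
Closing under the operation: H = {e, r^3, r^6, s, r^3s, r^6s}, so |H| = 6.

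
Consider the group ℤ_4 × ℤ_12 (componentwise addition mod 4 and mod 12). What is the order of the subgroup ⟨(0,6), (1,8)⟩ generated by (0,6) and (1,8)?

24

|⟨(0,6)⟩| = 2 and |⟨(1,8)⟩| = 12, so |H| is a multiple of lcm(2, 12) = 12 and divides |G| = 48.
Closing under the operation: H = {(0,0), (0,2), (0,4), (0,6), (0,8), (0,10), (1,0), (1,2), (1,4), (1,6), (1,8), (1,10), (2,0), (2,2), (2,4), (2,6), (2,8), (2,10), (3,0), (3,2), (3,4), (3,6), (3,8), (3,10)}, so |H| = 24.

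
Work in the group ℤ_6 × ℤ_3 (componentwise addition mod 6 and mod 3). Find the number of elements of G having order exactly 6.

An element (a,b) has order lcm(ord(a), ord(b)); count pairs with lcm equal to 6.
Enumerating gives 8 such elements.

8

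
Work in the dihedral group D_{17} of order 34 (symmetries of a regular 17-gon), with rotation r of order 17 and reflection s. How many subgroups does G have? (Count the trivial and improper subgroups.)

20

|G| = 34, so by Lagrange every subgroup order divides 34. Divisors: 1, 2, 17, 34.
Subgroups by order — order 1: 1; order 2: 17; order 17: 1; order 34: 1.
Total: 1 + 17 + 1 + 1 = 20.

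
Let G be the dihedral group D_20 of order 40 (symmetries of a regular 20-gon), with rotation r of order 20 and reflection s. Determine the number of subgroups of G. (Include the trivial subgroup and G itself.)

|G| = 40, so by Lagrange every subgroup order divides 40. Divisors: 1, 2, 4, 5, 8, 10, 20, 40.
Subgroups by order — order 1: 1; order 2: 21; order 4: 11; order 5: 1; order 8: 5; order 10: 5; order 20: 3; order 40: 1.
Total: 1 + 21 + 11 + 1 + 5 + 5 + 3 + 1 = 48.

48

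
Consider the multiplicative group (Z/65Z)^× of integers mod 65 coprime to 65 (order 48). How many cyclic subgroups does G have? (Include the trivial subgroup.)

Group the elements of G by the cyclic subgroup they generate; each cyclic subgroup of order d accounts for φ(d) elements.
Cyclic subgroups by order — order 1: 1; order 2: 3; order 3: 1; order 4: 6; order 6: 3; order 12: 6.
Total: 20.

20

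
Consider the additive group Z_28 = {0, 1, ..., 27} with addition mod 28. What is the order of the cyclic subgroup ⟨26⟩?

14

In Z_28, the order of an element a is n/gcd(a, n).
gcd(26, 28) = 2, so |⟨26⟩| = 28/2 = 14.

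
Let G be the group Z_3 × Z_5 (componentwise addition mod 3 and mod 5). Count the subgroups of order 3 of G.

1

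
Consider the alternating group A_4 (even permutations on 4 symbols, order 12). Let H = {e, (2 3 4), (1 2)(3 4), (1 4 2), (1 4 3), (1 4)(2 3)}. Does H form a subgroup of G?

No

(1 4 3) ∈ H but its inverse (1 3 4) ∉ H, so H is not a subgroup.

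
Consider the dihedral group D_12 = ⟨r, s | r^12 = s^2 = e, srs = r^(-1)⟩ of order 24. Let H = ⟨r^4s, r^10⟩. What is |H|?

12

|⟨r^4s⟩| = 2 and |⟨r^10⟩| = 6, so |H| is a multiple of lcm(2, 6) = 6 and divides |G| = 24.
Closing under the operation: H = {e, r^2, r^4, r^6, r^8, r^10, s, r^2s, r^4s, r^6s, r^8s, r^10s}, so |H| = 12.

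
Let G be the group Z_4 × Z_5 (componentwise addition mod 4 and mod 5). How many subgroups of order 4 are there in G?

1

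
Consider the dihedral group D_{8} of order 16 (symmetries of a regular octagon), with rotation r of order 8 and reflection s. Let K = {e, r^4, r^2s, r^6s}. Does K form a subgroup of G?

Yes

|K| = 4 divides |G| = 16, consistent with Lagrange.
K contains the identity, every element's inverse is in K, and K is closed under ·: it is a subgroup.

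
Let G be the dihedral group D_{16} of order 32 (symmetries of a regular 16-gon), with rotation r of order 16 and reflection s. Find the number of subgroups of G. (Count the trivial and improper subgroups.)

|G| = 32, so by Lagrange every subgroup order divides 32. Divisors: 1, 2, 4, 8, 16, 32.
Subgroups by order — order 1: 1; order 2: 17; order 4: 9; order 8: 5; order 16: 3; order 32: 1.
Total: 1 + 17 + 9 + 5 + 3 + 1 = 36.

36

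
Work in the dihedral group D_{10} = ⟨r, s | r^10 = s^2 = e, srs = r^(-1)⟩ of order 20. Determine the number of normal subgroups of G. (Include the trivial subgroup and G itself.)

7

G has 22 subgroups. Checking conjugation-invariance by order — order 1: 1/1 normal; order 2: 1/11 normal; order 4: 0/5 normal; order 5: 1/1 normal; order 10: 3/3 normal; order 20: 1/1 normal.
Total normal subgroups: 7.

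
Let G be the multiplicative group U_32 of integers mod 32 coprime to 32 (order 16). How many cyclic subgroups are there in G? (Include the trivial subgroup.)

8

A cyclic subgroup of order d is generated by each of its φ(d) elements of order d, so the cyclic subgroups of order d number (#elements of order d)/φ(d).
Cyclic subgroups by order — order 1: 1; order 2: 3; order 4: 2; order 8: 2.
Total: 8.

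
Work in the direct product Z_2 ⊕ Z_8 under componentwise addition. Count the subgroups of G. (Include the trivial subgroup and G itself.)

|G| = 16, so by Lagrange every subgroup order divides 16. Divisors: 1, 2, 4, 8, 16.
Subgroups by order — order 1: 1; order 2: 3; order 4: 3; order 8: 3; order 16: 1.
Total: 1 + 3 + 3 + 3 + 1 = 11.

11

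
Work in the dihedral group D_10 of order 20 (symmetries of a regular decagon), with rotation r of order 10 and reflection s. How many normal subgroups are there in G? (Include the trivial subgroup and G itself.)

7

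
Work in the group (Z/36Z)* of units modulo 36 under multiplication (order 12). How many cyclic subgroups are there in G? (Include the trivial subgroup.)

8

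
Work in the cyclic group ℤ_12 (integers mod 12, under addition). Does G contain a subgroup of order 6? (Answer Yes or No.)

Yes

6 | 12. A subgroup of order 6 is {0, 2, 4, 6, 8, 10}.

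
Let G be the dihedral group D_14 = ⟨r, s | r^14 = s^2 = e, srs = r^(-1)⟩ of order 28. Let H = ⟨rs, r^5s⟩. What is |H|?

14

|⟨rs⟩| = 2 and |⟨r^5s⟩| = 2, so |H| is a multiple of lcm(2, 2) = 2 and divides |G| = 28.
Closing under the operation: H = {e, r^2, r^4, r^6, r^8, r^10, r^12, rs, r^3s, r^5s, r^7s, r^9s, r^11s, r^13s}, so |H| = 14.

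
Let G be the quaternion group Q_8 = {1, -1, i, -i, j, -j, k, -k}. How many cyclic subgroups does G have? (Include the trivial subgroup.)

5

Group the elements of G by the cyclic subgroup they generate; each cyclic subgroup of order d accounts for φ(d) elements.
Cyclic subgroups by order — order 1: 1; order 2: 1; order 4: 3.
Total: 5.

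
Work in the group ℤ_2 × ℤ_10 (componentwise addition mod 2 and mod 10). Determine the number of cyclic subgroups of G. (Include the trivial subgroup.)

8

Group the elements of G by the cyclic subgroup they generate; each cyclic subgroup of order d accounts for φ(d) elements.
Cyclic subgroups by order — order 1: 1; order 2: 3; order 5: 1; order 10: 3.
Total: 8.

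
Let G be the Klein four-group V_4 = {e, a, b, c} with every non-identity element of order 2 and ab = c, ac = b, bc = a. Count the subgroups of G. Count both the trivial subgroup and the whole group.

|G| = 4, so by Lagrange every subgroup order divides 4. Divisors: 1, 2, 4.
Subgroups by order — order 1: 1; order 2: 3; order 4: 1.
Total: 1 + 3 + 1 = 5.

5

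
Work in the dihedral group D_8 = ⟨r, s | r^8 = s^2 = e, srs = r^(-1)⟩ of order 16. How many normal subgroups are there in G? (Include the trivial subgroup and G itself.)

G has 19 subgroups. Checking conjugation-invariance by order — order 1: 1/1 normal; order 2: 1/9 normal; order 4: 1/5 normal; order 8: 3/3 normal; order 16: 1/1 normal.
Total normal subgroups: 7.

7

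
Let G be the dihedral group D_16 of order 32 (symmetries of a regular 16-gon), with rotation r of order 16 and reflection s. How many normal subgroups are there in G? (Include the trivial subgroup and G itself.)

8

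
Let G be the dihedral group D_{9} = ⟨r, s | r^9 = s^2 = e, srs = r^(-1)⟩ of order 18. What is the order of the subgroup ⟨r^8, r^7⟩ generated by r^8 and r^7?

9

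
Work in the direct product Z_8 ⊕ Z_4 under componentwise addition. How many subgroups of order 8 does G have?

7

|G| = 32 and 8 | 32, so subgroups of order 8 are possible by Lagrange.
The subgroups of order 8 are: {(0,0), (0,1), (0,2), (0,3), (4,0), (4,1), (4,2), (4,3)}; {(0,0), (0,2), (2,0), (2,2), (4,0), (4,2), (6,0), (6,2)}; {(0,0), (0,2), (2,1), (2,3), (4,0), (4,2), (6,1), (6,3)}; {(0,0), (1,0), (2,0), (3,0), (4,0), (5,0), (6,0), (7,0)}; … (7 in all).
So G has 7 subgroups of order 8.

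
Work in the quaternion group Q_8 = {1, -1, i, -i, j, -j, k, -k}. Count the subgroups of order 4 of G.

|G| = 8 and 4 | 8, so subgroups of order 4 are possible by Lagrange.
The subgroups of order 4 are: {1, -1, i, -i}; {1, -1, j, -j}; {1, -1, k, -k}.
So G has 3 subgroups of order 4.

3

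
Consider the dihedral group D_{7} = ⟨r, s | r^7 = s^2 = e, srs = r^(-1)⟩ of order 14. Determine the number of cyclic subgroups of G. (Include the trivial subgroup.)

9

Group the elements of G by the cyclic subgroup they generate; each cyclic subgroup of order d accounts for φ(d) elements.
Cyclic subgroups by order — order 1: 1; order 2: 7; order 7: 1.
Total: 9.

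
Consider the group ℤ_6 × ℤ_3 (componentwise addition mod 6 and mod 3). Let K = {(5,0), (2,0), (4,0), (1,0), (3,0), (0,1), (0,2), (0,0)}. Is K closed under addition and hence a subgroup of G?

No

|K| = 8 does not divide |G| = 18, so by Lagrange K is not a subgroup.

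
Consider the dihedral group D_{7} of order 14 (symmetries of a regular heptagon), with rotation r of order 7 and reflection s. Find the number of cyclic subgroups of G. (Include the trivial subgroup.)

9

Each element a generates a cyclic subgroup ⟨a⟩; distinct elements may generate the same one (a cyclic group of order d has φ(d) generators).
Cyclic subgroups by order — order 1: 1; order 2: 7; order 7: 1.
Total: 9.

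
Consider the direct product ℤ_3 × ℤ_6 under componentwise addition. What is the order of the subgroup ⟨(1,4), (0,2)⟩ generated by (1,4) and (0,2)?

|⟨(1,4)⟩| = 3 and |⟨(0,2)⟩| = 3, so |H| is a multiple of lcm(3, 3) = 3 and divides |G| = 18.
Closing under the operation: H = {(0,0), (0,2), (0,4), (1,0), (1,2), (1,4), (2,0), (2,2), (2,4)}, so |H| = 9.

9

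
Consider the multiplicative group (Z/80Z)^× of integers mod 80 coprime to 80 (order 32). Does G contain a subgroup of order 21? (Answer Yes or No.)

No

21 does not divide |G| = 32, so by Lagrange no subgroup of order 21 exists.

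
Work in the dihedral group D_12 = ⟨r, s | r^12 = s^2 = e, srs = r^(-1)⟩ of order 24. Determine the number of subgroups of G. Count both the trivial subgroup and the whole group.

34

|G| = 24, so by Lagrange every subgroup order divides 24. Divisors: 1, 2, 3, 4, 6, 8, 12, 24.
Subgroups by order — order 1: 1; order 2: 13; order 3: 1; order 4: 7; order 6: 5; order 8: 3; order 12: 3; order 24: 1.
Total: 1 + 13 + 1 + 7 + 5 + 3 + 3 + 1 = 34.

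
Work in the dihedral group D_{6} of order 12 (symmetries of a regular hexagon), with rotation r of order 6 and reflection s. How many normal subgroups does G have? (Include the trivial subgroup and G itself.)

G has 16 subgroups. Checking conjugation-invariance by order — order 1: 1/1 normal; order 2: 1/7 normal; order 3: 1/1 normal; order 4: 0/3 normal; order 6: 3/3 normal; order 12: 1/1 normal.
Total normal subgroups: 7.

7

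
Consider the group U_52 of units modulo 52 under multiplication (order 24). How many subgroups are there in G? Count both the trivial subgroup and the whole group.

16

|G| = 24, so by Lagrange every subgroup order divides 24. Divisors: 1, 2, 3, 4, 6, 8, 12, 24.
Subgroups by order — order 1: 1; order 2: 3; order 3: 1; order 4: 3; order 6: 3; order 8: 1; order 12: 3; order 24: 1.
Total: 1 + 3 + 1 + 3 + 3 + 1 + 3 + 1 = 16.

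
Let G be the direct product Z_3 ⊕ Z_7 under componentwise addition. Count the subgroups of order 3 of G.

|G| = 21 and 3 | 21, so subgroups of order 3 are possible by Lagrange.
The subgroups of order 3 are: {(0,0), (1,0), (2,0)}.
So G has 1 subgroup of order 3.

1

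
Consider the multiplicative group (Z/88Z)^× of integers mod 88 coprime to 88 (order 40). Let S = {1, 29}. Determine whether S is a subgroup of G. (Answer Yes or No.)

No

29 ∈ S but its inverse 85 ∉ S, so S is not a subgroup.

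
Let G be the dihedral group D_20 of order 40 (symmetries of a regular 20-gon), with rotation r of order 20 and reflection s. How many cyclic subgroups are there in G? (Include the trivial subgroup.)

A cyclic subgroup of order d is generated by each of its φ(d) elements of order d, so the cyclic subgroups of order d number (#elements of order d)/φ(d).
Cyclic subgroups by order — order 1: 1; order 2: 21; order 4: 1; order 5: 1; order 10: 1; order 20: 1.
Total: 26.

26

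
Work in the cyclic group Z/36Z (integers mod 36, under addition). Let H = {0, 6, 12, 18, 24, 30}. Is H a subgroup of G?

Yes

|H| = 6 divides |G| = 36, consistent with Lagrange.
H contains the identity, every element's inverse is in H, and H is closed under +: it is a subgroup.
In fact H = ⟨6⟩.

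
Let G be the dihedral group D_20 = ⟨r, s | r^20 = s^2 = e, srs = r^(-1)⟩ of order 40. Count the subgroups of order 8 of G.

5

|G| = 40 and 8 | 40, so subgroups of order 8 are possible by Lagrange.
The subgroups of order 8 are: {e, r^5, r^10, r^15, s, r^5s, r^10s, r^15s}; {e, r^5, r^10, r^15, rs, r^6s, r^11s, r^16s}; {e, r^5, r^10, r^15, r^2s, r^7s, r^12s, r^17s}; {e, r^5, r^10, r^15, r^3s, r^8s, r^13s, r^18s}; … (5 in all).
So G has 5 subgroups of order 8.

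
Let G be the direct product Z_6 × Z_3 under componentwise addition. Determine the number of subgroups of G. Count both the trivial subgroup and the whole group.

12

|G| = 18, so by Lagrange every subgroup order divides 18. Divisors: 1, 2, 3, 6, 9, 18.
Subgroups by order — order 1: 1; order 2: 1; order 3: 4; order 6: 4; order 9: 1; order 18: 1.
Total: 1 + 1 + 4 + 4 + 1 + 1 = 12.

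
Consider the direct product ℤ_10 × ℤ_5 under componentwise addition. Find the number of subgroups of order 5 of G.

|G| = 50 and 5 | 50, so subgroups of order 5 are possible by Lagrange.
The subgroups of order 5 are: {(0,0), (0,1), (0,2), (0,3), (0,4)}; {(0,0), (2,0), (4,0), (6,0), (8,0)}; {(0,0), (2,1), (4,2), (6,3), (8,4)}; {(0,0), (2,2), (4,4), (6,1), (8,3)}; … (6 in all).
So G has 6 subgroups of order 5.

6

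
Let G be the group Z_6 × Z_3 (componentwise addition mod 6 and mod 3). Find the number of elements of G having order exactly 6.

8

An element (a,b) has order lcm(ord(a), ord(b)); count pairs with lcm equal to 6.
Enumerating gives 8 such elements.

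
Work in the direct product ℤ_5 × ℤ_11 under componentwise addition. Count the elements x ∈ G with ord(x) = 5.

4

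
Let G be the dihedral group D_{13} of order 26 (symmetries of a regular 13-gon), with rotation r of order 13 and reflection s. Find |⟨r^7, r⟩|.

13

|⟨r^7⟩| = 13 and |⟨r⟩| = 13, so |H| is a multiple of lcm(13, 13) = 13 and divides |G| = 26.
Closing under the operation: H = {e, r, r^2, r^3, r^4, r^5, r^6, r^7, r^8, r^9, r^10, r^11, r^12}, so |H| = 13.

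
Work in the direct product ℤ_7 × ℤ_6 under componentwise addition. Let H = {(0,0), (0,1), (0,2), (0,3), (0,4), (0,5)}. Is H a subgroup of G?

|H| = 6 divides |G| = 42, consistent with Lagrange.
H contains the identity, every element's inverse is in H, and H is closed under +: it is a subgroup.
In fact H = ⟨(0,1)⟩.

Yes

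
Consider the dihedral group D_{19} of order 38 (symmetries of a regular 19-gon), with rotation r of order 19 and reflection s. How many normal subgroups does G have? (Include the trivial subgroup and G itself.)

G has 22 subgroups. Checking conjugation-invariance by order — order 1: 1/1 normal; order 2: 0/19 normal; order 19: 1/1 normal; order 38: 1/1 normal.
Total normal subgroups: 3.

3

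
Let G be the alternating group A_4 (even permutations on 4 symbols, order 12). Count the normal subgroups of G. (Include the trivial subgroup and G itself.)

3

G has 10 subgroups. Checking conjugation-invariance by order — order 1: 1/1 normal; order 2: 0/3 normal; order 3: 0/4 normal; order 4: 1/1 normal; order 12: 1/1 normal.
Total normal subgroups: 3.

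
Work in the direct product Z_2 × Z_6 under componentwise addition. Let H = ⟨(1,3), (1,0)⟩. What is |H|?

4

|⟨(1,3)⟩| = 2 and |⟨(1,0)⟩| = 2, so |H| is a multiple of lcm(2, 2) = 2 and divides |G| = 12.
Closing under the operation: H = {(0,0), (0,3), (1,0), (1,3)}, so |H| = 4.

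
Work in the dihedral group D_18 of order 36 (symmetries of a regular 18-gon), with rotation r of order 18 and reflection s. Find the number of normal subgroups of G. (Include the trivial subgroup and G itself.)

9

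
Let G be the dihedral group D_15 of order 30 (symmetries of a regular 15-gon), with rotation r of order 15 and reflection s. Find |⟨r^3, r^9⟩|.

|⟨r^3⟩| = 5 and |⟨r^9⟩| = 5, so |H| is a multiple of lcm(5, 5) = 5 and divides |G| = 30.
Closing under the operation: H = {e, r^3, r^6, r^9, r^12}, so |H| = 5.

5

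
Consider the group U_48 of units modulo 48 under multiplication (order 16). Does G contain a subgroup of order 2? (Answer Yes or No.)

Yes

2 | 16. A subgroup of order 2 is {1, 17}.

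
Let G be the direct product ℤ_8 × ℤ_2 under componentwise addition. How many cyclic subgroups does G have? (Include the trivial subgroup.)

8

A cyclic subgroup of order d is generated by each of its φ(d) elements of order d, so the cyclic subgroups of order d number (#elements of order d)/φ(d).
Cyclic subgroups by order — order 1: 1; order 2: 3; order 4: 2; order 8: 2.
Total: 8.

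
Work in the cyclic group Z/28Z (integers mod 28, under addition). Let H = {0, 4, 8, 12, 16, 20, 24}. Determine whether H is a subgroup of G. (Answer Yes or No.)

|H| = 7 divides |G| = 28, consistent with Lagrange.
H contains the identity, every element's inverse is in H, and H is closed under +: it is a subgroup.
In fact H = ⟨16⟩.

Yes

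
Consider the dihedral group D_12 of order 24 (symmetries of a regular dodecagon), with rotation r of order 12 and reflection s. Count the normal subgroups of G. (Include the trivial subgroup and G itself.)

G has 34 subgroups. Checking conjugation-invariance by order — order 1: 1/1 normal; order 2: 1/13 normal; order 3: 1/1 normal; order 4: 1/7 normal; order 6: 1/5 normal; order 8: 0/3 normal; order 12: 3/3 normal; order 24: 1/1 normal.
Total normal subgroups: 9.

9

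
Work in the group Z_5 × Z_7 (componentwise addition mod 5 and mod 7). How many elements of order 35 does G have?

24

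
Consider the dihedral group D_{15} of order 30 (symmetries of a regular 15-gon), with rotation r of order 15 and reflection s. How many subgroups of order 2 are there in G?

15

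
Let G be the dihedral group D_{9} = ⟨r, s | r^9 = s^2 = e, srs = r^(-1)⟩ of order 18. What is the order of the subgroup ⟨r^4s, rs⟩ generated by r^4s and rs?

|⟨r^4s⟩| = 2 and |⟨rs⟩| = 2, so |H| is a multiple of lcm(2, 2) = 2 and divides |G| = 18.
Closing under the operation: H = {e, r^3, r^6, rs, r^4s, r^7s}, so |H| = 6.

6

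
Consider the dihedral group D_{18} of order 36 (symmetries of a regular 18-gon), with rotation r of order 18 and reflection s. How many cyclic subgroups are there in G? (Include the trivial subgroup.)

24

A cyclic subgroup of order d is generated by each of its φ(d) elements of order d, so the cyclic subgroups of order d number (#elements of order d)/φ(d).
Cyclic subgroups by order — order 1: 1; order 2: 19; order 3: 1; order 6: 1; order 9: 1; order 18: 1.
Total: 24.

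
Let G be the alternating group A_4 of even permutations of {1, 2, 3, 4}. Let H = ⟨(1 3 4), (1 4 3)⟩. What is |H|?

3

|⟨(1 3 4)⟩| = 3 and |⟨(1 4 3)⟩| = 3, so |H| is a multiple of lcm(3, 3) = 3 and divides |G| = 12.
Closing under the operation: H = {e, (1 3 4), (1 4 3)}, so |H| = 3.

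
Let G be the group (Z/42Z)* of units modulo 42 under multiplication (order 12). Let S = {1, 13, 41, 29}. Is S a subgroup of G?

|S| = 4 divides |G| = 12, consistent with Lagrange.
S contains the identity, every element's inverse is in S, and S is closed under ·: it is a subgroup.

Yes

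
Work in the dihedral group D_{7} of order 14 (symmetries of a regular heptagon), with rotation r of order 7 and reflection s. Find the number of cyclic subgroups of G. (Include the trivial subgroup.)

9

Each element a generates a cyclic subgroup ⟨a⟩; distinct elements may generate the same one (a cyclic group of order d has φ(d) generators).
Cyclic subgroups by order — order 1: 1; order 2: 7; order 7: 1.
Total: 9.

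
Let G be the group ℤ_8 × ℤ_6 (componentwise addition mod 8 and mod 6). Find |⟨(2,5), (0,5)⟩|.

|⟨(2,5)⟩| = 12 and |⟨(0,5)⟩| = 6, so |H| is a multiple of lcm(12, 6) = 12 and divides |G| = 48.
Closing under the operation: H = {(0,0), (0,1), (0,2), (0,3), (0,4), (0,5), (2,0), (2,1), (2,2), (2,3), (2,4), (2,5), (4,0), (4,1), (4,2), (4,3), (4,4), (4,5), (6,0), (6,1), (6,2), (6,3), (6,4), (6,5)}, so |H| = 24.

24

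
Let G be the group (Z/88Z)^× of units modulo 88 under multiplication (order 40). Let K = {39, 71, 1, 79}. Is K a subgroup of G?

71 ∈ K but its inverse 31 ∉ K, so K is not a subgroup.

No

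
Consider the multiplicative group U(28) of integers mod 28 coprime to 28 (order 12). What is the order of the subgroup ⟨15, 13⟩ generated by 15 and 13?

4

|⟨15⟩| = 2 and |⟨13⟩| = 2, so |H| is a multiple of lcm(2, 2) = 2 and divides |G| = 12.
Closing under the operation: H = {1, 13, 15, 27}, so |H| = 4.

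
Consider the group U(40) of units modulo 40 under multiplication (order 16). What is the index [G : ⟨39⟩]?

|⟨39⟩| = 2 and |G| = 16.
By Lagrange, [G : H] = |G|/|H| = 16/2 = 8.

8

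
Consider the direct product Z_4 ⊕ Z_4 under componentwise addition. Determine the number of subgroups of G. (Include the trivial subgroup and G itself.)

|G| = 16, so by Lagrange every subgroup order divides 16. Divisors: 1, 2, 4, 8, 16.
Subgroups by order — order 1: 1; order 2: 3; order 4: 7; order 8: 3; order 16: 1.
Total: 1 + 3 + 7 + 3 + 1 = 15.

15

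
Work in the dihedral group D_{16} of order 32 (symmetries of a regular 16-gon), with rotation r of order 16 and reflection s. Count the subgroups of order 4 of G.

9

|G| = 32 and 4 | 32, so subgroups of order 4 are possible by Lagrange.
The subgroups of order 4 are: {e, r^8, r^2s, r^10s}; {e, r^8, r^3s, r^11s}; {e, r^4, r^8, r^12}; {e, r^8, r^4s, r^12s}; … (9 in all).
So G has 9 subgroups of order 4.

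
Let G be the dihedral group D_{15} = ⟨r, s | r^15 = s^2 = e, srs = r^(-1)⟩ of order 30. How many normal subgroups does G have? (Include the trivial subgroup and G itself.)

G has 28 subgroups. Checking conjugation-invariance by order — order 1: 1/1 normal; order 2: 0/15 normal; order 3: 1/1 normal; order 5: 1/1 normal; order 6: 0/5 normal; order 10: 0/3 normal; order 15: 1/1 normal; order 30: 1/1 normal.
Total normal subgroups: 5.

5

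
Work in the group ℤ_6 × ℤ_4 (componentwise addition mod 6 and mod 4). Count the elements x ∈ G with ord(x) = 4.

An element (a,b) has order lcm(ord(a), ord(b)); count pairs with lcm equal to 4.
Enumerating gives 4 such elements.

4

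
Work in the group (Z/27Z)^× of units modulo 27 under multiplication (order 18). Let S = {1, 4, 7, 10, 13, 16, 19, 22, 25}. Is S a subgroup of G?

|S| = 9 divides |G| = 18, consistent with Lagrange.
S contains the identity, every element's inverse is in S, and S is closed under ·: it is a subgroup.
In fact S = ⟨4⟩.

Yes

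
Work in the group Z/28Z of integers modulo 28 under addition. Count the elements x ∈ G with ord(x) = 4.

2

In a cyclic group of order 28, the number of elements of order d (for d | 28) is φ(d).
φ(4) = 2.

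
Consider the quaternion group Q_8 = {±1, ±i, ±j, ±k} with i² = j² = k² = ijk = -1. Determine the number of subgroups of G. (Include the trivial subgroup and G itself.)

|G| = 8, so by Lagrange every subgroup order divides 8. Divisors: 1, 2, 4, 8.
Subgroups by order — order 1: 1; order 2: 1; order 4: 3; order 8: 1.
Total: 1 + 1 + 3 + 1 = 6.

6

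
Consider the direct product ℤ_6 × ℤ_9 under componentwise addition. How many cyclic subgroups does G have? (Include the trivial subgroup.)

16

A cyclic subgroup of order d is generated by each of its φ(d) elements of order d, so the cyclic subgroups of order d number (#elements of order d)/φ(d).
Cyclic subgroups by order — order 1: 1; order 2: 1; order 3: 4; order 6: 4; order 9: 3; order 18: 3.
Total: 16.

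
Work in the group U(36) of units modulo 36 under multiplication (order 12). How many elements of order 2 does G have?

3

The elements of order 2 are: 17, 19, 35.
That's 3.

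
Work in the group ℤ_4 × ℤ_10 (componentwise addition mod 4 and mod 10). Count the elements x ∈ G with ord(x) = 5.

An element (a,b) has order lcm(ord(a), ord(b)); count pairs with lcm equal to 5.
Enumerating gives 4 such elements.

4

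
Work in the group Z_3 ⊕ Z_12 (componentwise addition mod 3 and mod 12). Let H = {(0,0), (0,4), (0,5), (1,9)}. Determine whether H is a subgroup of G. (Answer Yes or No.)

(0,4) ∈ H but its inverse (0,8) ∉ H, so H is not a subgroup.

No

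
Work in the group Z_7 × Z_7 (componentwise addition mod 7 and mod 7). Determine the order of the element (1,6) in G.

7

The order of (1,6) in Z_7 × Z_7 is lcm(ord(1) in Z_7, ord(6) in Z_7).
ord(1) = 7 and ord(6) = 7, so |⟨(1,6)⟩| = lcm(7, 7) = 7.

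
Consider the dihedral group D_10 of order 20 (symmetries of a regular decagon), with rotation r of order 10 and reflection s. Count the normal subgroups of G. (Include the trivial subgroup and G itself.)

G has 22 subgroups. Checking conjugation-invariance by order — order 1: 1/1 normal; order 2: 1/11 normal; order 4: 0/5 normal; order 5: 1/1 normal; order 10: 3/3 normal; order 20: 1/1 normal.
Total normal subgroups: 7.

7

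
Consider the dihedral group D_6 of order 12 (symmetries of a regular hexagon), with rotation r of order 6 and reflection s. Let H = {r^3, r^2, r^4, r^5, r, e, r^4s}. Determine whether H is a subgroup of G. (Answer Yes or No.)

|H| = 7 does not divide |G| = 12, so by Lagrange H is not a subgroup.

No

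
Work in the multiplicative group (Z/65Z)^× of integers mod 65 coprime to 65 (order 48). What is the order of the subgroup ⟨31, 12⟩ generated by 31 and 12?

16

|⟨31⟩| = 4 and |⟨12⟩| = 4, so |H| is a multiple of lcm(4, 4) = 4 and divides |G| = 48.
Closing under the operation: H = {1, 8, 12, 14, 18, 21, 27, 31, 34, 38, 44, 47, 51, 53, 57, 64}, so |H| = 16.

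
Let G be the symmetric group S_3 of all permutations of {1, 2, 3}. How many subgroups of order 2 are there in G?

3

|G| = 6 and 2 | 6, so subgroups of order 2 are possible by Lagrange.
The subgroups of order 2 are: {e, (1 2)}; {e, (1 3)}; {e, (2 3)}.
So G has 3 subgroups of order 2.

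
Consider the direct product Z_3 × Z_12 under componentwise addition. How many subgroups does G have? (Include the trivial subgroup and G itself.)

|G| = 36, so by Lagrange every subgroup order divides 36. Divisors: 1, 2, 3, 4, 6, 9, 12, 18, 36.
Subgroups by order — order 1: 1; order 2: 1; order 3: 4; order 4: 1; order 6: 4; order 9: 1; order 12: 4; order 18: 1; order 36: 1.
Total: 1 + 1 + 4 + 1 + 4 + 1 + 4 + 1 + 1 = 18.

18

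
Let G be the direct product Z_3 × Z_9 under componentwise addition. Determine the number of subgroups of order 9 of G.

|G| = 27 and 9 | 27, so subgroups of order 9 are possible by Lagrange.
The subgroups of order 9 are: {(0,0), (0,1), (0,2), (0,3), (0,4), (0,5), (0,6), (0,7), (0,8)}; {(0,0), (0,3), (0,6), (1,0), (1,3), (1,6), (2,0), (2,3), (2,6)}; {(0,0), (0,3), (0,6), (1,1), (1,4), (1,7), (2,2), (2,5), (2,8)}; {(0,0), (0,3), (0,6), (1,2), (1,5), (1,8), (2,1), (2,4), (2,7)}.
So G has 4 subgroups of order 9.

4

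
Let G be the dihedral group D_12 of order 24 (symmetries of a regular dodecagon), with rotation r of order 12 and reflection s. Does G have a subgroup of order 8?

Yes

8 | 24. A subgroup of order 8 is {e, r^3, r^6, r^9, rs, r^4s, r^7s, r^10s}.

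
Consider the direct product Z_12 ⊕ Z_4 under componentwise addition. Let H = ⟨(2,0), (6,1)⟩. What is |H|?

24

|⟨(2,0)⟩| = 6 and |⟨(6,1)⟩| = 4, so |H| is a multiple of lcm(6, 4) = 12 and divides |G| = 48.
Closing under the operation: H = {(0,0), (0,1), (0,2), (0,3), (2,0), (2,1), (2,2), (2,3), (4,0), (4,1), (4,2), (4,3), (6,0), (6,1), (6,2), (6,3), (8,0), (8,1), (8,2), (8,3), (10,0), (10,1), (10,2), (10,3)}, so |H| = 24.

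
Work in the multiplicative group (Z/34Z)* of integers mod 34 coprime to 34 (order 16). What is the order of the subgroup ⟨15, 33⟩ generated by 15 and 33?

8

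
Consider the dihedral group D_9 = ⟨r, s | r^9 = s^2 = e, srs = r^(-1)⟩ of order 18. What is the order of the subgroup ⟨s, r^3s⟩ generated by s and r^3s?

|⟨s⟩| = 2 and |⟨r^3s⟩| = 2, so |H| is a multiple of lcm(2, 2) = 2 and divides |G| = 18.
Closing under the operation: H = {e, r^3, r^6, s, r^3s, r^6s}, so |H| = 6.

6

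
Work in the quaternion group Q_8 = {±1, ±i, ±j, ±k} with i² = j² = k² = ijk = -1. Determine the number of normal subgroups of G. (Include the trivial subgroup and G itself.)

G has 6 subgroups. Checking conjugation-invariance by order — order 1: 1/1 normal; order 2: 1/1 normal; order 4: 3/3 normal; order 8: 1/1 normal.
Total normal subgroups: 6.

6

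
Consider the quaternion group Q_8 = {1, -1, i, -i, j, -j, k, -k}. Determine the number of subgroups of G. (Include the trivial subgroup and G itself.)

|G| = 8, so by Lagrange every subgroup order divides 8. Divisors: 1, 2, 4, 8.
Subgroups by order — order 1: 1; order 2: 1; order 4: 3; order 8: 1.
Total: 1 + 1 + 3 + 1 = 6.

6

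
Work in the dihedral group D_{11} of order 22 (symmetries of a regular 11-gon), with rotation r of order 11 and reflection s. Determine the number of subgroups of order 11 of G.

|G| = 22 and 11 | 22, so subgroups of order 11 are possible by Lagrange.
The subgroups of order 11 are: {e, r, r^2, r^3, r^4, r^5, r^6, r^7, r^8, r^9, r^10}.
So G has 1 subgroup of order 11.

1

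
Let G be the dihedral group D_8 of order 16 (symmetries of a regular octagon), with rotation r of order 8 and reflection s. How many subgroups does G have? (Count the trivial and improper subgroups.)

|G| = 16, so by Lagrange every subgroup order divides 16. Divisors: 1, 2, 4, 8, 16.
Subgroups by order — order 1: 1; order 2: 9; order 4: 5; order 8: 3; order 16: 1.
Total: 1 + 9 + 5 + 3 + 1 = 19.

19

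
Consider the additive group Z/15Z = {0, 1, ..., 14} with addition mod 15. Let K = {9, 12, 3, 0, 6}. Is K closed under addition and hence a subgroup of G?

|K| = 5 divides |G| = 15, consistent with Lagrange.
K contains the identity, every element's inverse is in K, and K is closed under +: it is a subgroup.
In fact K = ⟨3⟩.

Yes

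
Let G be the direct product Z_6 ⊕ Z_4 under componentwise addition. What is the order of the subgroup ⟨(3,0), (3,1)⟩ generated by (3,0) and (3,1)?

|⟨(3,0)⟩| = 2 and |⟨(3,1)⟩| = 4, so |H| is a multiple of lcm(2, 4) = 4 and divides |G| = 24.
Closing under the operation: H = {(0,0), (0,1), (0,2), (0,3), (3,0), (3,1), (3,2), (3,3)}, so |H| = 8.

8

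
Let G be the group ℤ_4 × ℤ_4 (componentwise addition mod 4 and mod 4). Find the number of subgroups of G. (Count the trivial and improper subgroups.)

15

|G| = 16, so by Lagrange every subgroup order divides 16. Divisors: 1, 2, 4, 8, 16.
Subgroups by order — order 1: 1; order 2: 3; order 4: 7; order 8: 3; order 16: 1.
Total: 1 + 3 + 7 + 3 + 1 = 15.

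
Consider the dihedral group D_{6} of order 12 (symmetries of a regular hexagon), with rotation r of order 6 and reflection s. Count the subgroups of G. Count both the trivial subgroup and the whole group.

16

|G| = 12, so by Lagrange every subgroup order divides 12. Divisors: 1, 2, 3, 4, 6, 12.
Subgroups by order — order 1: 1; order 2: 7; order 3: 1; order 4: 3; order 6: 3; order 12: 1.
Total: 1 + 7 + 1 + 3 + 3 + 1 = 16.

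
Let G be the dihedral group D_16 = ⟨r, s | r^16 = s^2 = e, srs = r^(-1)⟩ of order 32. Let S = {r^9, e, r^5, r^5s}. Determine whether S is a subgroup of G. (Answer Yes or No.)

No

r^9 ∈ S but its inverse r^7 ∉ S, so S is not a subgroup.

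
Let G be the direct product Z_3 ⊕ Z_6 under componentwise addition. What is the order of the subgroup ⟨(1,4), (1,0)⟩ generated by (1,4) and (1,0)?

9

|⟨(1,4)⟩| = 3 and |⟨(1,0)⟩| = 3, so |H| is a multiple of lcm(3, 3) = 3 and divides |G| = 18.
Closing under the operation: H = {(0,0), (0,2), (0,4), (1,0), (1,2), (1,4), (2,0), (2,2), (2,4)}, so |H| = 9.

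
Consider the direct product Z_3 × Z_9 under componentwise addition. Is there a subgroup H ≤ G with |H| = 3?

Yes

3 | 27. A subgroup of order 3 is {(0,0), (0,3), (0,6)}.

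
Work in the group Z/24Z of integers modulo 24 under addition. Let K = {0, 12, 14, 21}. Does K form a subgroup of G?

No

21 ∈ K but its inverse 3 ∉ K, so K is not a subgroup.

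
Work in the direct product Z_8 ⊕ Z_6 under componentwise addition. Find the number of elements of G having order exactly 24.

16

An element (a,b) has order lcm(ord(a), ord(b)); count pairs with lcm equal to 24.
Enumerating gives 16 such elements.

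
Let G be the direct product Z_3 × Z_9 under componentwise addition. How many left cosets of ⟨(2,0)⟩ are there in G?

|⟨(2,0)⟩| = 3 and |G| = 27.
By Lagrange, [G : H] = |G|/|H| = 27/3 = 9.

9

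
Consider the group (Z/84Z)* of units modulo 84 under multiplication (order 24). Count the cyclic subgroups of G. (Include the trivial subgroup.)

16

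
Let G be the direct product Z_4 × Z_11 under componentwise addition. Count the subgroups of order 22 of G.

|G| = 44 and 22 | 44, so subgroups of order 22 are possible by Lagrange.
The subgroups of order 22 are: {(0,0), (0,1), (0,2), (0,3), (0,4), (0,5), (0,6), (0,7), (0,8), (0,9), (0,10), (2,0), (2,1), (2,2), (2,3), (2,4), (2,5), (2,6), (2,7), (2,8), (2,9), (2,10)}.
So G has 1 subgroup of order 22.

1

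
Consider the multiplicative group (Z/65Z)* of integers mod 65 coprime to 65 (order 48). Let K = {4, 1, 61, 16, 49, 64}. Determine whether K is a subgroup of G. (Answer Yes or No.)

Yes

|K| = 6 divides |G| = 48, consistent with Lagrange.
K contains the identity, every element's inverse is in K, and K is closed under ·: it is a subgroup.
In fact K = ⟨49⟩.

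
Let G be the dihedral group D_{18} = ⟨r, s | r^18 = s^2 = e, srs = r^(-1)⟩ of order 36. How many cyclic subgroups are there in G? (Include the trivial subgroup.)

24

A cyclic subgroup of order d is generated by each of its φ(d) elements of order d, so the cyclic subgroups of order d number (#elements of order d)/φ(d).
Cyclic subgroups by order — order 1: 1; order 2: 19; order 3: 1; order 6: 1; order 9: 1; order 18: 1.
Total: 24.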